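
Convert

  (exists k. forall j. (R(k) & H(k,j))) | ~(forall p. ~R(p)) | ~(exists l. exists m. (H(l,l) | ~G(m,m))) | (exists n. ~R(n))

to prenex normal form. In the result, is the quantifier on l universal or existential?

universal

Move each ¬ inward, flipping quantifiers it crosses:
  (exists k. forall j. (R(k) & H(k,j))) | (exists p. R(p)) | (forall l. forall m. (~H(l,l) & G(m,m))) | (exists n. ~R(n))
Pull the quantifiers to the front (each side's bound variable is not free in the other side):
  exists k. forall j. exists p. forall l. forall m. exists n. (R(k) & H(k,j) | R(p) | ~H(l,l) & G(m,m) | ~R(n))
The quantifier exists l sits under an odd number of negations, so it flips to forall l.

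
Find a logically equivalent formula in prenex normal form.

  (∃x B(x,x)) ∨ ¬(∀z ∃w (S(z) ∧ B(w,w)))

Drive negations inward (¬∀x A ≡ ∃x ¬A, ¬∃x A ≡ ∀x ¬A, De Morgan for ∧/∨):
  (∃x B(x,x)) ∨ (∃z ∀w (¬S(z) ∨ ¬B(w,w)))
All bound variables are already distinct, so no renaming is needed.
Pull the quantifiers to the front (each side's bound variable is not free in the other side):
  ∃x ∃z ∀w (B(x,x) ∨ ¬S(z) ∨ ¬B(w,w))

∃x ∃z ∀w (B(x,x) ∨ ¬S(z) ∨ ¬B(w,w))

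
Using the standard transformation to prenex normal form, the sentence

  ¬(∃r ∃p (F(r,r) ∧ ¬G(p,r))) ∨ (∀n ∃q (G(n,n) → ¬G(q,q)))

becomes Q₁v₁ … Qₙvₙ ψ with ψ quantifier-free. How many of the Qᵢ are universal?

3

Eliminate → and ↔ using ¬ and ∨.
  ¬(∃r ∃p (F(r,r) ∧ ¬G(p,r))) ∨ (∀n ∃q (¬G(n,n) ∨ ¬G(q,q)))
Push ¬ through the quantifiers and connectives to reach negation normal form:
  (∀r ∀p (¬F(r,r) ∨ G(p,r))) ∨ (∀n ∃q (¬G(n,n) ∨ ¬G(q,q)))
Extract every quantifier outward, since the variables are now distinct and don't occur free across branches:
  ∀r ∀p ∀n ∃q (¬F(r,r) ∨ G(p,r) ∨ ¬G(n,n) ∨ ¬G(q,q))
The prefix is ∀r ∀p ∀n ∃q: 3 universal, 1 existential.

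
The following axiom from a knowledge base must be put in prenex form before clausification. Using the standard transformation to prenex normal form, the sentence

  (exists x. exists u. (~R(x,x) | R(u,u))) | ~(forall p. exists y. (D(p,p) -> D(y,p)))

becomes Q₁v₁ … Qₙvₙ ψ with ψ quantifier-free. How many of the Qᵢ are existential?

3

Rewrite implications/biconditionals: A → B as ¬A ∨ B.
  (exists x. exists u. (~R(x,x) | R(u,u))) | ~(forall p. exists y. (~D(p,p) | D(y,p)))
Move each ¬ inward, flipping quantifiers it crosses:
  (exists x. exists u. (~R(x,x) | R(u,u))) | (exists p. forall y. (D(p,p) & ~D(y,p)))
Extract every quantifier outward, since the variables are now distinct and don't occur free across branches:
  exists x. exists u. exists p. forall y. (~R(x,x) | R(u,u) | D(p,p) & ~D(y,p))
The prefix is exists x exists u exists p forall y: 1 universal, 3 existential.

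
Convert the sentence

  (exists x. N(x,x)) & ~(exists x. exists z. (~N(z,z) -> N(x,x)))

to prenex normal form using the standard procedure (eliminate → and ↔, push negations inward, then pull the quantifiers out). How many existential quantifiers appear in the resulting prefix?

Eliminate → and ↔ using ¬ and ∨.
  (exists x. N(x,x)) & ~(exists x. exists z. (~~N(z,z) | N(x,x)))
Push ¬ through the quantifiers and connectives to reach negation normal form:
  (exists x. N(x,x)) & (forall x. forall z. (~N(z,z) & ~N(x,x)))
Give each quantifier a distinct variable: x↦s.
  (exists x. N(x,x)) & (forall s. forall z. (~N(z,z) & ~N(s,s)))
Pull the quantifiers to the front (each side's bound variable is not free in the other side):
  exists x. forall s. forall z. (N(x,x) & ~N(z,z) & ~N(s,s))
The prefix is exists x forall s forall z: 2 universal, 1 existential.

1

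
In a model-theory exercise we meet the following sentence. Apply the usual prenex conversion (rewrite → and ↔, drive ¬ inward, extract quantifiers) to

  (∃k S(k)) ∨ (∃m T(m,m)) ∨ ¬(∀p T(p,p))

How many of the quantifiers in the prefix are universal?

Move each ¬ inward, flipping quantifiers it crosses:
  (∃k S(k)) ∨ (∃m T(m,m)) ∨ (∃p ¬T(p,p))
All bound variables are already distinct, so no renaming is needed.
Extract every quantifier outward, since the variables are now distinct and don't occur free across branches:
  ∃k ∃m ∃p (S(k) ∨ T(m,m) ∨ ¬T(p,p))
The prefix is ∃k ∃m ∃p: 0 universal, 3 existential.

0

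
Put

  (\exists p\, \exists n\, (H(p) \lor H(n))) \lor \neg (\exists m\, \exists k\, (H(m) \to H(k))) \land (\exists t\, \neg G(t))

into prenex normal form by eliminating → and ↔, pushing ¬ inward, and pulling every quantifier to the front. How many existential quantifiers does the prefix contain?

3

Eliminate → and ↔ using ¬ and ∨.
  (\exists p\, \exists n\, (H(p) \lor H(n))) \lor \neg (\exists m\, \exists k\, (\neg H(m) \lor H(k))) \land (\exists t\, \neg G(t))
Drive negations inward (¬∀x A ≡ ∃x ¬A, ¬∃x A ≡ ∀x ¬A, De Morgan for ∧/∨):
  (\exists p\, \exists n\, (H(p) \lor H(n))) \lor (\forall m\, \forall k\, (H(m) \land \neg H(k))) \land (\exists t\, \neg G(t))
Finally move all quantifiers to the prefix:
  \exists p\, \exists n\, \forall m\, \forall k\, \exists t\, (H(p) \lor H(n) \lor H(m) \land \neg H(k) \land \neg G(t))
The prefix is \exists p \exists n \forall m \forall k \exists t: 2 universal, 3 existential.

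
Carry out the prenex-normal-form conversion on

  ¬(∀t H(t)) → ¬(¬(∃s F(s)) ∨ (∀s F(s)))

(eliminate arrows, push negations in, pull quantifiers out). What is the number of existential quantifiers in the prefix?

2

Rewrite implications/biconditionals: A → B as ¬A ∨ B.
  ¬¬(∀t H(t)) ∨ ¬(¬(∃s F(s)) ∨ (∀s F(s)))
Push ¬ through the quantifiers and connectives to reach negation normal form:
  (∀t H(t)) ∨ (∃s F(s)) ∧ (∃s ¬F(s))
Give each quantifier a distinct variable: s↦x1.
  (∀t H(t)) ∨ (∃s F(s)) ∧ (∃x1 ¬F(x1))
Extract every quantifier outward, since the variables are now distinct and don't occur free across branches:
  ∀t ∃s ∃x1 (H(t) ∨ F(s) ∧ ¬F(x1))
The prefix is ∀t ∃s ∃x1: 1 universal, 2 existential.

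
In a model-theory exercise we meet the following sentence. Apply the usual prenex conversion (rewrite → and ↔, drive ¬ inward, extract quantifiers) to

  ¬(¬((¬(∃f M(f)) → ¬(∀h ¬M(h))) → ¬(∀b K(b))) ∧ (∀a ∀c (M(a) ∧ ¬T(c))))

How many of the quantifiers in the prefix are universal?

First replace A → B with ¬A ∨ B.
  ¬(¬(¬(¬¬(∃f M(f)) ∨ ¬(∀h ¬M(h))) ∨ ¬(∀b K(b))) ∧ (∀a ∀c (M(a) ∧ ¬T(c))))
Move each ¬ inward, flipping quantifiers it crosses:
  (∀f ¬M(f)) ∧ (∀h ¬M(h)) ∨ (∃b ¬K(b)) ∨ (∃a ∃c (¬M(a) ∨ T(c)))
Pull the quantifiers to the front (each side's bound variable is not free in the other side):
  ∀f ∀h ∃b ∃a ∃c (¬M(f) ∧ ¬M(h) ∨ ¬K(b) ∨ ¬M(a) ∨ T(c))
The prefix is ∀f ∀h ∃b ∃a ∃c: 2 universal, 3 existential.

2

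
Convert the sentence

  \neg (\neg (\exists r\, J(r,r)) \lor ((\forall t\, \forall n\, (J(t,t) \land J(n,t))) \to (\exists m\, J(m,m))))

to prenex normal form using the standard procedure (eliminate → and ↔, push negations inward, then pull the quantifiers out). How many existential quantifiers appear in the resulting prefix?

Rewrite implications/biconditionals: A → B as ¬A ∨ B.
  \neg (\neg (\exists r\, J(r,r)) \lor \neg (\forall t\, \forall n\, (J(t,t) \land J(n,t))) \lor (\exists m\, J(m,m)))
Drive negations inward (¬∀x A ≡ ∃x ¬A, ¬∃x A ≡ ∀x ¬A, De Morgan for ∧/∨):
  (\exists r\, J(r,r)) \land (\forall t\, \forall n\, (J(t,t) \land J(n,t))) \land (\forall m\, \neg J(m,m))
All bound variables are already distinct, so no renaming is needed.
Pull the quantifiers to the front (each side's bound variable is not free in the other side):
  \exists r\, \forall t\, \forall n\, \forall m\, (J(r,r) \land J(t,t) \land J(n,t) \land \neg J(m,m))
The prefix is \exists r \forall t \forall n \forall m: 3 universal, 1 existential.

1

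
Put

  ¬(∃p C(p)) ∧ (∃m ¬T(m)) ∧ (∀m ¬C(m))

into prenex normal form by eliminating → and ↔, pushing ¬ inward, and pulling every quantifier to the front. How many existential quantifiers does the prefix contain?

Push ¬ through the quantifiers and connectives to reach negation normal form:
  (∀p ¬C(p)) ∧ (∃m ¬T(m)) ∧ (∀m ¬C(m))
Give each quantifier a distinct variable: m↦v.
  (∀p ¬C(p)) ∧ (∃m ¬T(m)) ∧ (∀v ¬C(v))
Extract every quantifier outward, since the variables are now distinct and don't occur free across branches:
  ∀p ∃m ∀v (¬C(p) ∧ ¬T(m) ∧ ¬C(v))
The prefix is ∀p ∃m ∀v: 2 universal, 1 existential.

1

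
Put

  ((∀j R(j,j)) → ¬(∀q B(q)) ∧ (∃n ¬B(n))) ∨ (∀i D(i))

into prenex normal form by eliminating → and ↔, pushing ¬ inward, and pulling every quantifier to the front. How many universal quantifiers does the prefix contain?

1

First replace A → B with ¬A ∨ B.
  ¬(∀j R(j,j)) ∨ ¬(∀q B(q)) ∧ (∃n ¬B(n)) ∨ (∀i D(i))
Drive negations inward (¬∀x A ≡ ∃x ¬A, ¬∃x A ≡ ∀x ¬A, De Morgan for ∧/∨):
  (∃j ¬R(j,j)) ∨ (∃q ¬B(q)) ∧ (∃n ¬B(n)) ∨ (∀i D(i))
All bound variables are already distinct, so no renaming is needed.
Extract every quantifier outward, since the variables are now distinct and don't occur free across branches:
  ∃j ∃q ∃n ∀i (¬R(j,j) ∨ ¬B(q) ∧ ¬B(n) ∨ D(i))
The prefix is ∃j ∃q ∃n ∀i: 1 universal, 3 existential.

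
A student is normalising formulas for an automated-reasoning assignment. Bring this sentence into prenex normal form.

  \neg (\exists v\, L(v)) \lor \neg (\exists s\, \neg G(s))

\forall v\, \forall s\, (\neg L(v) \lor G(s))

Move each ¬ inward, flipping quantifiers it crosses:
  (\forall v\, \neg L(v)) \lor (\forall s\, G(s))
Extract every quantifier outward, since the variables are now distinct and don't occur free across branches:
  \forall v\, \forall s\, (\neg L(v) \lor G(s))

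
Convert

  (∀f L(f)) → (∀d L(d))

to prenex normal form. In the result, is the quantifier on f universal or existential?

existential

Rewrite implications/biconditionals: A → B as ¬A ∨ B.
  ¬(∀f L(f)) ∨ (∀d L(d))
Push ¬ through the quantifiers and connectives to reach negation normal form:
  (∃f ¬L(f)) ∨ (∀d L(d))
All bound variables are already distinct, so no renaming is needed.
Extract every quantifier outward, since the variables are now distinct and don't occur free across branches:
  ∃f ∀d (¬L(f) ∨ L(d))
The quantifier ∀f sits under an odd number of negations (counting the antecedent side of each →), so it flips to ∃f.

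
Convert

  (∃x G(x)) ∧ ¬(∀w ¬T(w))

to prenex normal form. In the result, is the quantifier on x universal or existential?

existential

Drive negations inward (¬∀x A ≡ ∃x ¬A, ¬∃x A ≡ ∀x ¬A, De Morgan for ∧/∨):
  (∃x G(x)) ∧ (∃w T(w))
All bound variables are already distinct, so no renaming is needed.
Pull the quantifiers to the front (each side's bound variable is not free in the other side):
  ∃x ∃w (G(x) ∧ T(w))
The quantifier ∃x sits under an even number of negations, so it remains existential.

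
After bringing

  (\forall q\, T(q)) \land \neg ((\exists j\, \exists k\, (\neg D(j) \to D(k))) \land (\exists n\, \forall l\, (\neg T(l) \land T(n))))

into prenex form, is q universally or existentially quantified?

universal

Eliminate → and ↔ using ¬ and ∨.
  (\forall q\, T(q)) \land \neg ((\exists j\, \exists k\, (\neg \neg D(j) \lor D(k))) \land (\exists n\, \forall l\, (\neg T(l) \land T(n))))
Drive negations inward (¬∀x A ≡ ∃x ¬A, ¬∃x A ≡ ∀x ¬A, De Morgan for ∧/∨):
  (\forall q\, T(q)) \land ((\forall j\, \forall k\, (\neg D(j) \land \neg D(k))) \lor (\forall n\, \exists l\, (T(l) \lor \neg T(n))))
All bound variables are already distinct, so no renaming is needed.
Pull the quantifiers to the front (each side's bound variable is not free in the other side):
  \forall q\, \forall j\, \forall k\, \forall n\, \exists l\, (T(q) \land (\neg D(j) \land \neg D(k) \lor T(l) \lor \neg T(n)))
The quantifier \forall q sits under an even number of negations (counting the antecedent side of each →), so it remains universal.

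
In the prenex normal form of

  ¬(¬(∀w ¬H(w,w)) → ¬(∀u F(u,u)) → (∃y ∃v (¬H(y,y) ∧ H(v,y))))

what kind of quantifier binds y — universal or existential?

universal

First replace A → B with ¬A ∨ B.
  ¬(¬¬(∀w ¬H(w,w)) ∨ ¬¬(∀u F(u,u)) ∨ (∃y ∃v (¬H(y,y) ∧ H(v,y))))
Move each ¬ inward, flipping quantifiers it crosses:
  (∃w H(w,w)) ∧ (∃u ¬F(u,u)) ∧ (∀y ∀v (H(y,y) ∨ ¬H(v,y)))
Pull the quantifiers to the front (each side's bound variable is not free in the other side):
  ∃w ∃u ∀y ∀v (H(w,w) ∧ ¬F(u,u) ∧ (H(y,y) ∨ ¬H(v,y)))
The quantifier ∃y sits under an odd number of negations (counting the antecedent side of each →), so it flips to ∀y.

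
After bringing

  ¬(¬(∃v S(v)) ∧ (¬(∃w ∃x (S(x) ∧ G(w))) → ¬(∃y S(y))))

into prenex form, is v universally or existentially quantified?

existential

Eliminate → and ↔ using ¬ and ∨.
  ¬(¬(∃v S(v)) ∧ (¬¬(∃w ∃x (S(x) ∧ G(w))) ∨ ¬(∃y S(y))))
Move each ¬ inward, flipping quantifiers it crosses:
  (∃v S(v)) ∨ (∀w ∀x (¬S(x) ∨ ¬G(w))) ∧ (∃y S(y))
All bound variables are already distinct, so no renaming is needed.
Extract every quantifier outward, since the variables are now distinct and don't occur free across branches:
  ∃v ∀w ∀x ∃y (S(v) ∨ (¬S(x) ∨ ¬G(w)) ∧ S(y))
The quantifier ∃v sits under an even number of negations (counting the antecedent side of each →), so it remains existential.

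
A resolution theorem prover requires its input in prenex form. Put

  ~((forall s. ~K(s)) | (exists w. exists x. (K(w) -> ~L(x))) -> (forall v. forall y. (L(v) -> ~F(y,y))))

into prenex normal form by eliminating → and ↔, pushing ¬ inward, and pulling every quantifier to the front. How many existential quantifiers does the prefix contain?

First replace A → B with ¬A ∨ B.
  ~(~((forall s. ~K(s)) | (exists w. exists x. (~K(w) | ~L(x)))) | (forall v. forall y. (~L(v) | ~F(y,y))))
Drive negations inward (¬∀x A ≡ ∃x ¬A, ¬∃x A ≡ ∀x ¬A, De Morgan for ∧/∨):
  ((forall s. ~K(s)) | (exists w. exists x. (~K(w) | ~L(x)))) & (exists v. exists y. (L(v) & F(y,y)))
All bound variables are already distinct, so no renaming is needed.
Finally move all quantifiers to the prefix:
  forall s. exists w. exists x. exists v. exists y. ((~K(s) | ~K(w) | ~L(x)) & L(v) & F(y,y))
The prefix is forall s exists w exists x exists v exists y: 1 universal, 4 existential.

4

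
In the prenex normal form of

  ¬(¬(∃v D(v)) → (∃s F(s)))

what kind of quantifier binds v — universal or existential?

universal

Eliminate → and ↔ using ¬ and ∨.
  ¬(¬¬(∃v D(v)) ∨ (∃s F(s)))
Push ¬ through the quantifiers and connectives to reach negation normal form:
  (∀v ¬D(v)) ∧ (∀s ¬F(s))
All bound variables are already distinct, so no renaming is needed.
Extract every quantifier outward, since the variables are now distinct and don't occur free across branches:
  ∀v ∀s (¬D(v) ∧ ¬F(s))
The quantifier ∃v sits under an odd number of negations (counting the antecedent side of each →), so it flips to ∀v.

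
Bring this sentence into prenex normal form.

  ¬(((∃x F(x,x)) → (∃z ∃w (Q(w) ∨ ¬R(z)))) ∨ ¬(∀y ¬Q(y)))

Eliminate → and ↔ using ¬ and ∨.
  ¬(¬(∃x F(x,x)) ∨ (∃z ∃w (Q(w) ∨ ¬R(z))) ∨ ¬(∀y ¬Q(y)))
Drive negations inward (¬∀x A ≡ ∃x ¬A, ¬∃x A ≡ ∀x ¬A, De Morgan for ∧/∨):
  (∃x F(x,x)) ∧ (∀z ∀w (¬Q(w) ∧ R(z))) ∧ (∀y ¬Q(y))
Finally move all quantifiers to the prefix:
  ∃x ∀z ∀w ∀y (F(x,x) ∧ ¬Q(w) ∧ R(z) ∧ ¬Q(y))

∃x ∀z ∀w ∀y (F(x,x) ∧ ¬Q(w) ∧ R(z) ∧ ¬Q(y))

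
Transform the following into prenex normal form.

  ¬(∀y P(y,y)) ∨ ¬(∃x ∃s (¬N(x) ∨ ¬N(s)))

∃y ∀x ∀s (¬P(y,y) ∨ N(x) ∧ N(s))

Move each ¬ inward, flipping quantifiers it crosses:
  (∃y ¬P(y,y)) ∨ (∀x ∀s (N(x) ∧ N(s)))
All bound variables are already distinct, so no renaming is needed.
Finally move all quantifiers to the prefix:
  ∃y ∀x ∀s (¬P(y,y) ∨ N(x) ∧ N(s))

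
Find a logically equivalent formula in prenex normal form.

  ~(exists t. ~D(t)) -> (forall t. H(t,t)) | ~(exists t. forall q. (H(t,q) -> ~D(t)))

Eliminate → and ↔ using ¬ and ∨.
  ~~(exists t. ~D(t)) | (forall t. H(t,t)) | ~(exists t. forall q. (~H(t,q) | ~D(t)))
Push ¬ through the quantifiers and connectives to reach negation normal form:
  (exists t. ~D(t)) | (forall t. H(t,t)) | (forall t. exists q. (H(t,q) & D(t)))
Standardize variables apart so no two quantifiers bind the same name: t↦p, t↦z1.
  (exists t. ~D(t)) | (forall p. H(p,p)) | (forall z1. exists q. (H(z1,q) & D(z1)))
Finally move all quantifiers to the prefix:
  exists t. forall p. forall z1. exists q. (~D(t) | H(p,p) | H(z1,q) & D(z1))

exists t. forall p. forall z1. exists q. (~D(t) | H(p,p) | H(z1,q) & D(z1))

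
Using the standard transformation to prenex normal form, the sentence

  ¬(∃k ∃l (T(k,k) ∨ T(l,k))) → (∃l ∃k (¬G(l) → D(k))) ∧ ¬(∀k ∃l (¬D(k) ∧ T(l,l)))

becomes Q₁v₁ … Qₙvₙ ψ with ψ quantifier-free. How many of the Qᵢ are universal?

1

First replace A → B with ¬A ∨ B.
  ¬¬(∃k ∃l (T(k,k) ∨ T(l,k))) ∨ (∃l ∃k (¬¬G(l) ∨ D(k))) ∧ ¬(∀k ∃l (¬D(k) ∧ T(l,l)))
Move each ¬ inward, flipping quantifiers it crosses:
  (∃k ∃l (T(k,k) ∨ T(l,k))) ∨ (∃l ∃k (G(l) ∨ D(k))) ∧ (∃k ∀l (D(k) ∨ ¬T(l,l)))
Rename bound variables to avoid capture: l↦r, k↦s, k↦c, l↦x.
  (∃k ∃l (T(k,k) ∨ T(l,k))) ∨ (∃r ∃s (G(r) ∨ D(s))) ∧ (∃c ∀x (D(c) ∨ ¬T(x,x)))
Pull the quantifiers to the front (each side's bound variable is not free in the other side):
  ∃k ∃l ∃r ∃s ∃c ∀x (T(k,k) ∨ T(l,k) ∨ (G(r) ∨ D(s)) ∧ (D(c) ∨ ¬T(x,x)))
The prefix is ∃k ∃l ∃r ∃s ∃c ∀x: 1 universal, 5 existential.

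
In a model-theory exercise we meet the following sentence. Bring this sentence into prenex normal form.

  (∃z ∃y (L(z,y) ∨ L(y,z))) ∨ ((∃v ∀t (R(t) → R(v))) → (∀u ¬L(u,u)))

∃z ∃y ∀v ∃t ∀u (L(z,y) ∨ L(y,z) ∨ R(t) ∧ ¬R(v) ∨ ¬L(u,u))

First replace A → B with ¬A ∨ B.
  (∃z ∃y (L(z,y) ∨ L(y,z))) ∨ ¬(∃v ∀t (¬R(t) ∨ R(v))) ∨ (∀u ¬L(u,u))
Push ¬ through the quantifiers and connectives to reach negation normal form:
  (∃z ∃y (L(z,y) ∨ L(y,z))) ∨ (∀v ∃t (R(t) ∧ ¬R(v))) ∨ (∀u ¬L(u,u))
All bound variables are already distinct, so no renaming is needed.
Extract every quantifier outward, since the variables are now distinct and don't occur free across branches:
  ∃z ∃y ∀v ∃t ∀u (L(z,y) ∨ L(y,z) ∨ R(t) ∧ ¬R(v) ∨ ¬L(u,u))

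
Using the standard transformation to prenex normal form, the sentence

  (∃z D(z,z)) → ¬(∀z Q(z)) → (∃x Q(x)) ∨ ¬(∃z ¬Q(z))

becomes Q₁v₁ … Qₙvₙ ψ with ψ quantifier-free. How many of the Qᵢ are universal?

First replace A → B with ¬A ∨ B.
  ¬(∃z D(z,z)) ∨ ¬¬(∀z Q(z)) ∨ (∃x Q(x)) ∨ ¬(∃z ¬Q(z))
Drive negations inward (¬∀x A ≡ ∃x ¬A, ¬∃x A ≡ ∀x ¬A, De Morgan for ∧/∨):
  (∀z ¬D(z,z)) ∨ (∀z Q(z)) ∨ (∃x Q(x)) ∨ (∀z Q(z))
Standardize variables apart so no two quantifiers bind the same name: z↦a, z↦c.
  (∀z ¬D(z,z)) ∨ (∀a Q(a)) ∨ (∃x Q(x)) ∨ (∀c Q(c))
Pull the quantifiers to the front (each side's bound variable is not free in the other side):
  ∀z ∀a ∃x ∀c (¬D(z,z) ∨ Q(a) ∨ Q(x) ∨ Q(c))
The prefix is ∀z ∀a ∃x ∀c: 3 universal, 1 existential.

3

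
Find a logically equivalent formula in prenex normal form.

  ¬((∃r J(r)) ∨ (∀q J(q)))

Push ¬ through the quantifiers and connectives to reach negation normal form:
  (∀r ¬J(r)) ∧ (∃q ¬J(q))
All bound variables are already distinct, so no renaming is needed.
Extract every quantifier outward, since the variables are now distinct and don't occur free across branches:
  ∀r ∃q (¬J(r) ∧ ¬J(q))

∀r ∃q (¬J(r) ∧ ¬J(q))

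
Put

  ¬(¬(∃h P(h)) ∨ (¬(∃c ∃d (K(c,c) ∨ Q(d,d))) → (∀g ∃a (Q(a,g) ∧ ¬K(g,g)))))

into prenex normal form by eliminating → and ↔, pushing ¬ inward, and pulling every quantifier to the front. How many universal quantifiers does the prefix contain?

3

Rewrite implications/biconditionals: A → B as ¬A ∨ B.
  ¬(¬(∃h P(h)) ∨ ¬¬(∃c ∃d (K(c,c) ∨ Q(d,d))) ∨ (∀g ∃a (Q(a,g) ∧ ¬K(g,g))))
Move each ¬ inward, flipping quantifiers it crosses:
  (∃h P(h)) ∧ (∀c ∀d (¬K(c,c) ∧ ¬Q(d,d))) ∧ (∃g ∀a (¬Q(a,g) ∨ K(g,g)))
All bound variables are already distinct, so no renaming is needed.
Extract every quantifier outward, since the variables are now distinct and don't occur free across branches:
  ∃h ∀c ∀d ∃g ∀a (P(h) ∧ ¬K(c,c) ∧ ¬Q(d,d) ∧ (¬Q(a,g) ∨ K(g,g)))
The prefix is ∃h ∀c ∀d ∃g ∀a: 3 universal, 2 existential.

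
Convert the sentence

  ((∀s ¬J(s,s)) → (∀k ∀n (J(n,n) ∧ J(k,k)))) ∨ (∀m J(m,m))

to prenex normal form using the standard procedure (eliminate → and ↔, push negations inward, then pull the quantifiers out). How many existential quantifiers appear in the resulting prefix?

1

Eliminate → and ↔ using ¬ and ∨.
  ¬(∀s ¬J(s,s)) ∨ (∀k ∀n (J(n,n) ∧ J(k,k))) ∨ (∀m J(m,m))
Push ¬ through the quantifiers and connectives to reach negation normal form:
  (∃s J(s,s)) ∨ (∀k ∀n (J(n,n) ∧ J(k,k))) ∨ (∀m J(m,m))
All bound variables are already distinct, so no renaming is needed.
Finally move all quantifiers to the prefix:
  ∃s ∀k ∀n ∀m (J(s,s) ∨ J(n,n) ∧ J(k,k) ∨ J(m,m))
The prefix is ∃s ∀k ∀n ∀m: 3 universal, 1 existential.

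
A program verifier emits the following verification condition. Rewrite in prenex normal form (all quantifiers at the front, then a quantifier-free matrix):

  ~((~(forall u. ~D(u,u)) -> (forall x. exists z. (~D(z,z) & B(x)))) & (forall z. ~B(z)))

exists u. exists x. forall z. exists x1. (D(u,u) & (D(z,z) | ~B(x)) | B(x1))

Eliminate → and ↔ using ¬ and ∨.
  ~((~~(forall u. ~D(u,u)) | (forall x. exists z. (~D(z,z) & B(x)))) & (forall z. ~B(z)))
Move each ¬ inward, flipping quantifiers it crosses:
  (exists u. D(u,u)) & (exists x. forall z. (D(z,z) | ~B(x))) | (exists z. B(z))
Give each quantifier a distinct variable: z↦x1.
  (exists u. D(u,u)) & (exists x. forall z. (D(z,z) | ~B(x))) | (exists x1. B(x1))
Extract every quantifier outward, since the variables are now distinct and don't occur free across branches:
  exists u. exists x. forall z. exists x1. (D(u,u) & (D(z,z) | ~B(x)) | B(x1))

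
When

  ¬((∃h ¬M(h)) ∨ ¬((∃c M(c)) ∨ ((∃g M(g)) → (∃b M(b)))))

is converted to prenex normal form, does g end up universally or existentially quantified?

Rewrite implications/biconditionals: A → B as ¬A ∨ B.
  ¬((∃h ¬M(h)) ∨ ¬((∃c M(c)) ∨ ¬(∃g M(g)) ∨ (∃b M(b))))
Push ¬ through the quantifiers and connectives to reach negation normal form:
  (∀h M(h)) ∧ ((∃c M(c)) ∨ (∀g ¬M(g)) ∨ (∃b M(b)))
All bound variables are already distinct, so no renaming is needed.
Pull the quantifiers to the front (each side's bound variable is not free in the other side):
  ∀h ∃c ∀g ∃b (M(h) ∧ (M(c) ∨ ¬M(g) ∨ M(b)))
The quantifier ∃g sits under an odd number of negations (counting the antecedent side of each →), so it flips to ∀g.

universal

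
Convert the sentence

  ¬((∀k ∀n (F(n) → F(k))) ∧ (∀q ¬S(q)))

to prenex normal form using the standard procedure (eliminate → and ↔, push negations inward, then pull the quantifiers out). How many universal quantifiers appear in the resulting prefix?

Rewrite implications/biconditionals: A → B as ¬A ∨ B.
  ¬((∀k ∀n (¬F(n) ∨ F(k))) ∧ (∀q ¬S(q)))
Move each ¬ inward, flipping quantifiers it crosses:
  (∃k ∃n (F(n) ∧ ¬F(k))) ∨ (∃q S(q))
All bound variables are already distinct, so no renaming is needed.
Pull the quantifiers to the front (each side's bound variable is not free in the other side):
  ∃k ∃n ∃q (F(n) ∧ ¬F(k) ∨ S(q))
The prefix is ∃k ∃n ∃q: 0 universal, 3 existential.

0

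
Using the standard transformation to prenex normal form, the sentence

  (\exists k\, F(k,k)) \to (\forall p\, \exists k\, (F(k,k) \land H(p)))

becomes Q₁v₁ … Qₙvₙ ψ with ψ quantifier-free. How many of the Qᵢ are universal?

2

Eliminate → and ↔ using ¬ and ∨.
  \neg (\exists k\, F(k,k)) \lor (\forall p\, \exists k\, (F(k,k) \land H(p)))
Push ¬ through the quantifiers and connectives to reach negation normal form:
  (\forall k\, \neg F(k,k)) \lor (\forall p\, \exists k\, (F(k,k) \land H(p)))
Standardize variables apart so no two quantifiers bind the same name: k↦z.
  (\forall k\, \neg F(k,k)) \lor (\forall p\, \exists z\, (F(z,z) \land H(p)))
Extract every quantifier outward, since the variables are now distinct and don't occur free across branches:
  \forall k\, \forall p\, \exists z\, (\neg F(k,k) \lor F(z,z) \land H(p))
The prefix is \forall k \forall p \exists z: 2 universal, 1 existential.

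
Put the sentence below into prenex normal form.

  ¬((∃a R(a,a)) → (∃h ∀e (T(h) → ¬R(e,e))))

Rewrite implications/biconditionals: A → B as ¬A ∨ B.
  ¬(¬(∃a R(a,a)) ∨ (∃h ∀e (¬T(h) ∨ ¬R(e,e))))
Push ¬ through the quantifiers and connectives to reach negation normal form:
  (∃a R(a,a)) ∧ (∀h ∃e (T(h) ∧ R(e,e)))
All bound variables are already distinct, so no renaming is needed.
Pull the quantifiers to the front (each side's bound variable is not free in the other side):
  ∃a ∀h ∃e (R(a,a) ∧ T(h) ∧ R(e,e))

∃a ∀h ∃e (R(a,a) ∧ T(h) ∧ R(e,e))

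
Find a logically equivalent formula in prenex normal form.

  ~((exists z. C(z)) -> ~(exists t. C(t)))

First replace A → B with ¬A ∨ B.
  ~(~(exists z. C(z)) | ~(exists t. C(t)))
Drive negations inward (¬∀x A ≡ ∃x ¬A, ¬∃x A ≡ ∀x ¬A, De Morgan for ∧/∨):
  (exists z. C(z)) & (exists t. C(t))
Extract every quantifier outward, since the variables are now distinct and don't occur free across branches:
  exists z. exists t. (C(z) & C(t))

exists z. exists t. (C(z) & C(t))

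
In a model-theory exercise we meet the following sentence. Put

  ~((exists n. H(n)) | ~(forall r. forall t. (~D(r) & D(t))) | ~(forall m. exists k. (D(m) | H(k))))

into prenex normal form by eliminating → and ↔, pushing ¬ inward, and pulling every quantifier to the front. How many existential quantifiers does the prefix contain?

Move each ¬ inward, flipping quantifiers it crosses:
  (forall n. ~H(n)) & (forall r. forall t. (~D(r) & D(t))) & (forall m. exists k. (D(m) | H(k)))
All bound variables are already distinct, so no renaming is needed.
Finally move all quantifiers to the prefix:
  forall n. forall r. forall t. forall m. exists k. (~H(n) & ~D(r) & D(t) & (D(m) | H(k)))
The prefix is forall n forall r forall t forall m exists k: 4 universal, 1 existential.

1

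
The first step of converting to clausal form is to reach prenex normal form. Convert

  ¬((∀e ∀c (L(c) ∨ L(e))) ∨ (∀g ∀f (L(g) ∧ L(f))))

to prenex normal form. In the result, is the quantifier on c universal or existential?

existential

Push ¬ through the quantifiers and connectives to reach negation normal form:
  (∃e ∃c (¬L(c) ∧ ¬L(e))) ∧ (∃g ∃f (¬L(g) ∨ ¬L(f)))
All bound variables are already distinct, so no renaming is needed.
Extract every quantifier outward, since the variables are now distinct and don't occur free across branches:
  ∃e ∃c ∃g ∃f (¬L(c) ∧ ¬L(e) ∧ (¬L(g) ∨ ¬L(f)))
The quantifier ∀c sits under an odd number of negations, so it flips to ∃c.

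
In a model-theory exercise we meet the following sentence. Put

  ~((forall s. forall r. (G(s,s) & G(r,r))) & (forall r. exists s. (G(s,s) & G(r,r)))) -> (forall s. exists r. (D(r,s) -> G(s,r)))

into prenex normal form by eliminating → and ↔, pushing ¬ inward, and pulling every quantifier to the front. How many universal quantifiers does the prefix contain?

Rewrite implications/biconditionals: A → B as ¬A ∨ B.
  ~~((forall s. forall r. (G(s,s) & G(r,r))) & (forall r. exists s. (G(s,s) & G(r,r)))) | (forall s. exists r. (~D(r,s) | G(s,r)))
Push ¬ through the quantifiers and connectives to reach negation normal form:
  (forall s. forall r. (G(s,s) & G(r,r))) & (forall r. exists s. (G(s,s) & G(r,r))) | (forall s. exists r. (~D(r,s) | G(s,r)))
Standardize variables apart so no two quantifiers bind the same name: r↦t, s↦z, s↦b, r↦w1.
  (forall s. forall r. (G(s,s) & G(r,r))) & (forall t. exists z. (G(z,z) & G(t,t))) | (forall b. exists w1. (~D(w1,b) | G(b,w1)))
Finally move all quantifiers to the prefix:
  forall s. forall r. forall t. exists z. forall b. exists w1. (G(s,s) & G(r,r) & G(z,z) & G(t,t) | ~D(w1,b) | G(b,w1))
The prefix is forall s forall r forall t exists z forall b exists w1: 4 universal, 2 existential.

4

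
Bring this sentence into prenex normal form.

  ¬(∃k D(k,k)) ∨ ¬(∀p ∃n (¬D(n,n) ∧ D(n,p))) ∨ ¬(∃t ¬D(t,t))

∀k ∃p ∀n ∀t (¬D(k,k) ∨ D(n,n) ∨ ¬D(n,p) ∨ D(t,t))

Move each ¬ inward, flipping quantifiers it crosses:
  (∀k ¬D(k,k)) ∨ (∃p ∀n (D(n,n) ∨ ¬D(n,p))) ∨ (∀t D(t,t))
All bound variables are already distinct, so no renaming is needed.
Extract every quantifier outward, since the variables are now distinct and don't occur free across branches:
  ∀k ∃p ∀n ∀t (¬D(k,k) ∨ D(n,n) ∨ ¬D(n,p) ∨ D(t,t))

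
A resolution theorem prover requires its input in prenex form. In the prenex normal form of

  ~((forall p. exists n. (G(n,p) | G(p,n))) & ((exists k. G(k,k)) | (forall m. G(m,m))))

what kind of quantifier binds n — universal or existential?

universal

Move each ¬ inward, flipping quantifiers it crosses:
  (exists p. forall n. (~G(n,p) & ~G(p,n))) | (forall k. ~G(k,k)) & (exists m. ~G(m,m))
Finally move all quantifiers to the prefix:
  exists p. forall n. forall k. exists m. (~G(n,p) & ~G(p,n) | ~G(k,k) & ~G(m,m))
The quantifier exists n sits under an odd number of negations, so it flips to forall n.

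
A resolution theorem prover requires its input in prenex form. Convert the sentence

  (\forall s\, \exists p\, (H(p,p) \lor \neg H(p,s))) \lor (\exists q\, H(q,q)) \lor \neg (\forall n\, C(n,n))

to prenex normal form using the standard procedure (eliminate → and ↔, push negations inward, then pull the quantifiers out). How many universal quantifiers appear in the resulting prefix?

1

Drive negations inward (¬∀x A ≡ ∃x ¬A, ¬∃x A ≡ ∀x ¬A, De Morgan for ∧/∨):
  (\forall s\, \exists p\, (H(p,p) \lor \neg H(p,s))) \lor (\exists q\, H(q,q)) \lor (\exists n\, \neg C(n,n))
All bound variables are already distinct, so no renaming is needed.
Pull the quantifiers to the front (each side's bound variable is not free in the other side):
  \forall s\, \exists p\, \exists q\, \exists n\, (H(p,p) \lor \neg H(p,s) \lor H(q,q) \lor \neg C(n,n))
The prefix is \forall s \exists p \exists q \exists n: 1 universal, 3 existential.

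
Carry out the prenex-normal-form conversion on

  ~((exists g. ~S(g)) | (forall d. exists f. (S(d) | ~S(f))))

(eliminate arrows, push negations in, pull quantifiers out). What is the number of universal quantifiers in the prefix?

2

Move each ¬ inward, flipping quantifiers it crosses:
  (forall g. S(g)) & (exists d. forall f. (~S(d) & S(f)))
All bound variables are already distinct, so no renaming is needed.
Finally move all quantifiers to the prefix:
  forall g. exists d. forall f. (S(g) & ~S(d) & S(f))
The prefix is forall g exists d forall f: 2 universal, 1 existential.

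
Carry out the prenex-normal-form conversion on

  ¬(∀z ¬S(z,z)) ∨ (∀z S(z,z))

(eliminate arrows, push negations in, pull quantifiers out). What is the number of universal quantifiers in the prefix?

1

Move each ¬ inward, flipping quantifiers it crosses:
  (∃z S(z,z)) ∨ (∀z S(z,z))
Standardize variables apart so no two quantifiers bind the same name: z↦x.
  (∃z S(z,z)) ∨ (∀x S(x,x))
Extract every quantifier outward, since the variables are now distinct and don't occur free across branches:
  ∃z ∀x (S(z,z) ∨ S(x,x))
The prefix is ∃z ∀x: 1 universal, 1 existential.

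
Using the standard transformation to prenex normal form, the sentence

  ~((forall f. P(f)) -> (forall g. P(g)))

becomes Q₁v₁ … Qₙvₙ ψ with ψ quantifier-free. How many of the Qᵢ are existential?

Eliminate → and ↔ using ¬ and ∨.
  ~(~(forall f. P(f)) | (forall g. P(g)))
Push ¬ through the quantifiers and connectives to reach negation normal form:
  (forall f. P(f)) & (exists g. ~P(g))
Finally move all quantifiers to the prefix:
  forall f. exists g. (P(f) & ~P(g))
The prefix is forall f exists g: 1 universal, 1 existential.

1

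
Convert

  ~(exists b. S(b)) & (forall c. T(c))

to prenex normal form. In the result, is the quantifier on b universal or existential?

universal

Drive negations inward (¬∀x A ≡ ∃x ¬A, ¬∃x A ≡ ∀x ¬A, De Morgan for ∧/∨):
  (forall b. ~S(b)) & (forall c. T(c))
All bound variables are already distinct, so no renaming is needed.
Pull the quantifiers to the front (each side's bound variable is not free in the other side):
  forall b. forall c. (~S(b) & T(c))
The quantifier exists b sits under an odd number of negations, so it flips to forall b.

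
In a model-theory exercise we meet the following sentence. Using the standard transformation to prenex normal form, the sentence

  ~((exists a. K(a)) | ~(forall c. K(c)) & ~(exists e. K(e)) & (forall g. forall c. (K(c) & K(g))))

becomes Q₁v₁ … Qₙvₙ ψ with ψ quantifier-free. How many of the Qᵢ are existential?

3

Drive negations inward (¬∀x A ≡ ∃x ¬A, ¬∃x A ≡ ∀x ¬A, De Morgan for ∧/∨):
  (forall a. ~K(a)) & ((forall c. K(c)) | (exists e. K(e)) | (exists g. exists c. (~K(c) | ~K(g))))
Give each quantifier a distinct variable: c↦v1.
  (forall a. ~K(a)) & ((forall c. K(c)) | (exists e. K(e)) | (exists g. exists v1. (~K(v1) | ~K(g))))
Extract every quantifier outward, since the variables are now distinct and don't occur free across branches:
  forall a. forall c. exists e. exists g. exists v1. (~K(a) & (K(c) | K(e) | ~K(v1) | ~K(g)))
The prefix is forall a forall c exists e exists g exists v1: 2 universal, 3 existential.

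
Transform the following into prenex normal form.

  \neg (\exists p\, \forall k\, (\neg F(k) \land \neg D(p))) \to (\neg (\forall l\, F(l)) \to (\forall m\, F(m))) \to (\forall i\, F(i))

\exists p\, \forall k\, \exists l\, \exists m\, \forall i\, (\neg F(k) \land \neg D(p) \lor \neg F(l) \land \neg F(m) \lor F(i))

First replace A → B with ¬A ∨ B.
  \neg \neg (\exists p\, \forall k\, (\neg F(k) \land \neg D(p))) \lor \neg (\neg \neg (\forall l\, F(l)) \lor (\forall m\, F(m))) \lor (\forall i\, F(i))
Drive negations inward (¬∀x A ≡ ∃x ¬A, ¬∃x A ≡ ∀x ¬A, De Morgan for ∧/∨):
  (\exists p\, \forall k\, (\neg F(k) \land \neg D(p))) \lor (\exists l\, \neg F(l)) \land (\exists m\, \neg F(m)) \lor (\forall i\, F(i))
All bound variables are already distinct, so no renaming is needed.
Extract every quantifier outward, since the variables are now distinct and don't occur free across branches:
  \exists p\, \forall k\, \exists l\, \exists m\, \forall i\, (\neg F(k) \land \neg D(p) \lor \neg F(l) \land \neg F(m) \lor F(i))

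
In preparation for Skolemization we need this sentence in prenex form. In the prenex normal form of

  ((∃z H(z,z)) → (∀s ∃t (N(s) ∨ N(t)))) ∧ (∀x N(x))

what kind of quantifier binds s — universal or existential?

universal

Rewrite implications/biconditionals: A → B as ¬A ∨ B.
  (¬(∃z H(z,z)) ∨ (∀s ∃t (N(s) ∨ N(t)))) ∧ (∀x N(x))
Move each ¬ inward, flipping quantifiers it crosses:
  ((∀z ¬H(z,z)) ∨ (∀s ∃t (N(s) ∨ N(t)))) ∧ (∀x N(x))
All bound variables are already distinct, so no renaming is needed.
Extract every quantifier outward, since the variables are now distinct and don't occur free across branches:
  ∀z ∀s ∃t ∀x ((¬H(z,z) ∨ N(s) ∨ N(t)) ∧ N(x))
The quantifier ∀s sits under an even number of negations (counting the antecedent side of each →), so it remains universal.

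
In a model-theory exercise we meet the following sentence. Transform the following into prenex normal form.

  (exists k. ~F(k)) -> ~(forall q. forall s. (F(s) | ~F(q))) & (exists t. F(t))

Rewrite implications/biconditionals: A → B as ¬A ∨ B.
  ~(exists k. ~F(k)) | ~(forall q. forall s. (F(s) | ~F(q))) & (exists t. F(t))
Drive negations inward (¬∀x A ≡ ∃x ¬A, ¬∃x A ≡ ∀x ¬A, De Morgan for ∧/∨):
  (forall k. F(k)) | (exists q. exists s. (~F(s) & F(q))) & (exists t. F(t))
All bound variables are already distinct, so no renaming is needed.
Pull the quantifiers to the front (each side's bound variable is not free in the other side):
  forall k. exists q. exists s. exists t. (F(k) | ~F(s) & F(q) & F(t))

forall k. exists q. exists s. exists t. (F(k) | ~F(s) & F(q) & F(t))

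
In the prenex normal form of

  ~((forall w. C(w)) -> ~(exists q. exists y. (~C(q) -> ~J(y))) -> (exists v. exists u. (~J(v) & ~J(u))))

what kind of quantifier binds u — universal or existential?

Eliminate → and ↔ using ¬ and ∨.
  ~(~(forall w. C(w)) | ~~(exists q. exists y. (~~C(q) | ~J(y))) | (exists v. exists u. (~J(v) & ~J(u))))
Push ¬ through the quantifiers and connectives to reach negation normal form:
  (forall w. C(w)) & (forall q. forall y. (~C(q) & J(y))) & (forall v. forall u. (J(v) | J(u)))
All bound variables are already distinct, so no renaming is needed.
Extract every quantifier outward, since the variables are now distinct and don't occur free across branches:
  forall w. forall q. forall y. forall v. forall u. (C(w) & ~C(q) & J(y) & (J(v) | J(u)))
The quantifier exists u sits under an odd number of negations (counting the antecedent side of each →), so it flips to forall u.

universal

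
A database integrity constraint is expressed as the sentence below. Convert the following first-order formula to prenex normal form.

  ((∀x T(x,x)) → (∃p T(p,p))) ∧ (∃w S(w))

∃x ∃p ∃w ((¬T(x,x) ∨ T(p,p)) ∧ S(w))

First replace A → B with ¬A ∨ B.
  (¬(∀x T(x,x)) ∨ (∃p T(p,p))) ∧ (∃w S(w))
Drive negations inward (¬∀x A ≡ ∃x ¬A, ¬∃x A ≡ ∀x ¬A, De Morgan for ∧/∨):
  ((∃x ¬T(x,x)) ∨ (∃p T(p,p))) ∧ (∃w S(w))
Finally move all quantifiers to the prefix:
  ∃x ∃p ∃w ((¬T(x,x) ∨ T(p,p)) ∧ S(w))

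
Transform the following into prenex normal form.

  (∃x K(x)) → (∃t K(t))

Rewrite implications/biconditionals: A → B as ¬A ∨ B.
  ¬(∃x K(x)) ∨ (∃t K(t))
Push ¬ through the quantifiers and connectives to reach negation normal form:
  (∀x ¬K(x)) ∨ (∃t K(t))
All bound variables are already distinct, so no renaming is needed.
Pull the quantifiers to the front (each side's bound variable is not free in the other side):
  ∀x ∃t (¬K(x) ∨ K(t))

∀x ∃t (¬K(x) ∨ K(t))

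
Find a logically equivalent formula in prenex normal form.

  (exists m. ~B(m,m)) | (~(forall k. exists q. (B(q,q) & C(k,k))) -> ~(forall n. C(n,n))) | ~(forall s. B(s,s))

exists m. forall k. exists q. exists n. exists s. (~B(m,m) | B(q,q) & C(k,k) | ~C(n,n) | ~B(s,s))

First replace A → B with ¬A ∨ B.
  (exists m. ~B(m,m)) | ~~(forall k. exists q. (B(q,q) & C(k,k))) | ~(forall n. C(n,n)) | ~(forall s. B(s,s))
Push ¬ through the quantifiers and connectives to reach negation normal form:
  (exists m. ~B(m,m)) | (forall k. exists q. (B(q,q) & C(k,k))) | (exists n. ~C(n,n)) | (exists s. ~B(s,s))
All bound variables are already distinct, so no renaming is needed.
Pull the quantifiers to the front (each side's bound variable is not free in the other side):
  exists m. forall k. exists q. exists n. exists s. (~B(m,m) | B(q,q) & C(k,k) | ~C(n,n) | ~B(s,s))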